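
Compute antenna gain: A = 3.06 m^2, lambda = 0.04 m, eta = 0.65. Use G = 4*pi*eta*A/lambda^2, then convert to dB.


G_linear = 4*pi*0.65*3.06/0.04^2 = 15621.57
G_dB = 10*log10(15621.57) = 41.9 dB

41.9 dB


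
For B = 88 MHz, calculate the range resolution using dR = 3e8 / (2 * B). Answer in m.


dR = 3e8 / (2 * 88000000.0) = 1.7 m

1.7 m


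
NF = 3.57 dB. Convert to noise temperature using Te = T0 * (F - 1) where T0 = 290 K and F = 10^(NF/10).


NF_lin = 10^(3.57/10) = 2.275097
Te = 290 * (2.275097 - 1) = 369.8 K

369.8 K


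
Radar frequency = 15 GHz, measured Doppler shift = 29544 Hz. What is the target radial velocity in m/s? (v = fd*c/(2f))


v = 29544 * 3e8 / (2 * 15000000000.0) = 295.4 m/s

295.4 m/s


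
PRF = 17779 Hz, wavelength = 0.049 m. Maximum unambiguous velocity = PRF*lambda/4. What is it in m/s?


V_ua = 17779 * 0.049 / 4 = 217.8 m/s

217.8 m/s


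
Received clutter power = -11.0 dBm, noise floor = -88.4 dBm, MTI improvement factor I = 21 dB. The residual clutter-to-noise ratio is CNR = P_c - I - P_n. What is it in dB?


CNR = -11.0 - 21 - (-88.4) = 56.4 dB

56.4 dB


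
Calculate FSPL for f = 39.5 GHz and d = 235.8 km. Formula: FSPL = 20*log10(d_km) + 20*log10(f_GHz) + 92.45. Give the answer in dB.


20*log10(235.8) = 47.45
20*log10(39.5) = 31.93
FSPL = 171.8 dB

171.8 dB


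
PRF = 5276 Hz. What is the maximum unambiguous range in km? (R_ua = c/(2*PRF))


R_ua = 3e8 / (2 * 5276) = 28430.6 m = 28.4 km

28.4 km


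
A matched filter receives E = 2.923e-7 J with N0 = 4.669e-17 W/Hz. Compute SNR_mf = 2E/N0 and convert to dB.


SNR_lin = 2 * 2.923e-7 / 4.669e-17 = 1.252e10
SNR_dB = 10*log10(1.252e10) = 101.0 dB

101.0 dB


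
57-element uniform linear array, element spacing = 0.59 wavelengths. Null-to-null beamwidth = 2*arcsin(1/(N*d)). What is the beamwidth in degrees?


1/(N*d) = 1/(57*0.59) = 0.029735
BW = 2*arcsin(0.029735) = 3.4 degrees

3.4 degrees


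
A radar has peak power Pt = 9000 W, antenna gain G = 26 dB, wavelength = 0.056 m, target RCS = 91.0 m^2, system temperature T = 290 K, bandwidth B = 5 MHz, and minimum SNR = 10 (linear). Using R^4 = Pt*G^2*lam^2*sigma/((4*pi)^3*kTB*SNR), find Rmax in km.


G_lin = 10^(26/10) = 398.107171
R^4 = 9000 * 398.107171^2 * 0.056^2 * 91.0 / ((4*pi)^3 * 1.38e-23 * 290 * 5000000.0 * 10)
R^4 = 1.02514e18 m^4
R_max = (1.02514e18)^(1/4) = 31819.7 m = 31.8 km

31.8 km


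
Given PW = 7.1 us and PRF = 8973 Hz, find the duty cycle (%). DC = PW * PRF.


DC = 7.1e-6 * 8973 * 100 = 6.37%

6.37%


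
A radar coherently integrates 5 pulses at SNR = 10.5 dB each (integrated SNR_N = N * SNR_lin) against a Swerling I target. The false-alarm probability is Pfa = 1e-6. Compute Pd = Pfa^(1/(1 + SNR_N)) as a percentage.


SNR_lin = 10^(10.5/10) = 11.22018
SNR_N = 5 * 11.22018 = 56.1009
1/(1 + SNR_N) = 1/57.1009 = 0.0175129
Pd = (1e-6)^0.0175129 = 0.7851
Pd = 78.5%

78.5%


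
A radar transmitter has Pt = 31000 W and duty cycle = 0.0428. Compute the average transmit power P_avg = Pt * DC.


P_avg = 31000 * 0.0428 = 1326.8 W

1326.8 W


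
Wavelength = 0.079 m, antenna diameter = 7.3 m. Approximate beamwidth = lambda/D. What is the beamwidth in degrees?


BW_rad = 0.079 / 7.3 = 0.010822
BW_deg = 0.62 degrees

0.62 degrees


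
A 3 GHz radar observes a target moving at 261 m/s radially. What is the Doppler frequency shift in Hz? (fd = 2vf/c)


fd = 2 * 261 * 3000000000.0 / 3e8 = 5220.0 Hz

5220.0 Hz


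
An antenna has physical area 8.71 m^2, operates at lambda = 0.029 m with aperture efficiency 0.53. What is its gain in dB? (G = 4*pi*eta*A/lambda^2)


G_linear = 4*pi*0.53*8.71/0.029^2 = 68977.57
G_dB = 10*log10(68977.57) = 48.4 dB

48.4 dB


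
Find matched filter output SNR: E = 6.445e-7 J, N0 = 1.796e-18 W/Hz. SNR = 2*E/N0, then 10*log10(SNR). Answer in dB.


SNR_lin = 2 * 6.445e-7 / 1.796e-18 = 7.177e11
SNR_dB = 10*log10(7.177e11) = 118.6 dB

118.6 dB


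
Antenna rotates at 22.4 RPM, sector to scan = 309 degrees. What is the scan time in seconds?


t = 309 / (22.4 * 360) * 60 = 2.3 s

2.3 s


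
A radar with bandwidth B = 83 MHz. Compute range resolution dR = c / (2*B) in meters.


dR = 3e8 / (2 * 83000000.0) = 1.81 m

1.81 m


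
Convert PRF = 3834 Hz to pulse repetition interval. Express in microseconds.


PRI = 1/3834 = 0.0002608242 s = 260.8 us

260.8 us


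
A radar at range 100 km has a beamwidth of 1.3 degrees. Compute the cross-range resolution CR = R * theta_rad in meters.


BW_rad = 0.02268928
CR = 100000 * 0.02268928 = 2268.9 m

2268.9 m


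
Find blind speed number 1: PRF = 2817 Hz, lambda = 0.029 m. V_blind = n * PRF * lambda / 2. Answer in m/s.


V_blind = 1 * 2817 * 0.029 / 2 = 40.8 m/s

40.8 m/s


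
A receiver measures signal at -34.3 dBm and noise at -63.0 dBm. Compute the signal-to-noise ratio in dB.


SNR = -34.3 - (-63.0) = 28.7 dB

28.7 dB


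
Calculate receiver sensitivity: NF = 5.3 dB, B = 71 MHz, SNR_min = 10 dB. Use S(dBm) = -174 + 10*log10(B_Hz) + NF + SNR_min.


10*log10(71000000.0) = 78.51
S = -174 + 78.51 + 5.3 + 10 = -80.2 dBm

-80.2 dBm


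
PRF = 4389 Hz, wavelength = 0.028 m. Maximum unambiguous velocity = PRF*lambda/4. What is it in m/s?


V_ua = 4389 * 0.028 / 4 = 30.7 m/s

30.7 m/s


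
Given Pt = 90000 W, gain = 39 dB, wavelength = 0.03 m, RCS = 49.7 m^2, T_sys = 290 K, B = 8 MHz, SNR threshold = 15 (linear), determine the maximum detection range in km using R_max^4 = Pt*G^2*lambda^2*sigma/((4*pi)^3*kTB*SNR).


G_lin = 10^(39/10) = 7943.282347
R^4 = 90000 * 7943.282347^2 * 0.03^2 * 49.7 / ((4*pi)^3 * 1.38e-23 * 290 * 8000000.0 * 15)
R^4 = 2.66535e20 m^4
R_max = (2.66535e20)^(1/4) = 127772.8 m = 127.8 km

127.8 km


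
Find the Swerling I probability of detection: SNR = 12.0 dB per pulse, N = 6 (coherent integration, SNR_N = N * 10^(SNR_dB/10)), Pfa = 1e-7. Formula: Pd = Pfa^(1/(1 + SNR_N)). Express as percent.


SNR_lin = 10^(12.0/10) = 15.84893
SNR_N = 6 * 15.84893 = 95.09358
1/(1 + SNR_N) = 1/96.09358 = 0.0104065
Pd = (1e-7)^0.0104065 = 0.84558
Pd = 84.6%

84.6%


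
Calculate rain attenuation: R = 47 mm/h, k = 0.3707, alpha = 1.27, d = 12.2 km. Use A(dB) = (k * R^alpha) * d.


gamma = 0.3707 * 47^1.27 = 49.270488 dB/km
A = 49.270488 * 12.2 = 601.1 dB

601.1 dB


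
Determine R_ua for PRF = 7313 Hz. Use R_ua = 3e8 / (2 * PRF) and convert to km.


R_ua = 3e8 / (2 * 7313) = 20511.4 m = 20.5 km

20.5 km


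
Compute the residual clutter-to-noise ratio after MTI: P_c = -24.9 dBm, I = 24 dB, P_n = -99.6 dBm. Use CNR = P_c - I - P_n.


CNR = -24.9 - 24 - (-99.6) = 50.7 dB

50.7 dB


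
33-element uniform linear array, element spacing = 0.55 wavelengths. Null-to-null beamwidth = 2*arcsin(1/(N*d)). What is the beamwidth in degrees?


1/(N*d) = 1/(33*0.55) = 0.055096
BW = 2*arcsin(0.055096) = 6.3 degrees

6.3 degrees


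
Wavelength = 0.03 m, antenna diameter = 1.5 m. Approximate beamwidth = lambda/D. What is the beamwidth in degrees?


BW_rad = 0.03 / 1.5 = 0.02
BW_deg = 1.15 degrees

1.15 degrees


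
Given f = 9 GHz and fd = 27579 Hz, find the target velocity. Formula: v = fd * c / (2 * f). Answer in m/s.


v = 27579 * 3e8 / (2 * 9000000000.0) = 459.7 m/s

459.7 m/s


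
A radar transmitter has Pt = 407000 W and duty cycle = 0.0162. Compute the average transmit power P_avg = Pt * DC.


P_avg = 407000 * 0.0162 = 6593.4 W

6593.4 W


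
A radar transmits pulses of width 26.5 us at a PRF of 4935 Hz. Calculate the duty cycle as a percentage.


DC = 26.5e-6 * 4935 * 100 = 13.08%

13.08%


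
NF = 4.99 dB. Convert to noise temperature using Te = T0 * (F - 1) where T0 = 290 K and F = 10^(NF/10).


NF_lin = 10^(4.99/10) = 3.155005
Te = 290 * (3.155005 - 1) = 625.0 K

625.0 K


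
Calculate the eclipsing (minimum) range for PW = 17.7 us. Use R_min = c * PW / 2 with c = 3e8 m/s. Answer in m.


R_min = 3e8 * 17.7e-6 / 2 = 2655.0 m

2655.0 m


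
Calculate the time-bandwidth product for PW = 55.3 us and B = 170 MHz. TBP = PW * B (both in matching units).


TBP = 55.3 * 170 = 9401.0

9401.0


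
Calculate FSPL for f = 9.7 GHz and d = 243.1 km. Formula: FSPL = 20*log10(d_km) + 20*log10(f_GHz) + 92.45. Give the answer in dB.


20*log10(243.1) = 47.72
20*log10(9.7) = 19.74
FSPL = 159.9 dB

159.9 dB


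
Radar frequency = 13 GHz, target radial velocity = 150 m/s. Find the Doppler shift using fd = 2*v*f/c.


fd = 2 * 150 * 13000000000.0 / 3e8 = 13000.0 Hz

13000.0 Hz


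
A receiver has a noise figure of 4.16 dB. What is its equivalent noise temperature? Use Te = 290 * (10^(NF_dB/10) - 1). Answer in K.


NF_lin = 10^(4.16/10) = 2.606154
Te = 290 * (2.606154 - 1) = 465.8 K

465.8 K


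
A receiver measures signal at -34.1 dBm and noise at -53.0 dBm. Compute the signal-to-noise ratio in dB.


SNR = -34.1 - (-53.0) = 18.9 dB

18.9 dB


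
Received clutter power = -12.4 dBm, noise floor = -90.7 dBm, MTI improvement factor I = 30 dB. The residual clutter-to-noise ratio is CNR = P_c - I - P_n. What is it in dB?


CNR = -12.4 - 30 - (-90.7) = 48.3 dB

48.3 dB


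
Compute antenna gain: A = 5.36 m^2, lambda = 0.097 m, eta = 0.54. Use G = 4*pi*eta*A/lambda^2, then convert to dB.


G_linear = 4*pi*0.54*5.36/0.097^2 = 3865.67
G_dB = 10*log10(3865.67) = 35.9 dB

35.9 dB


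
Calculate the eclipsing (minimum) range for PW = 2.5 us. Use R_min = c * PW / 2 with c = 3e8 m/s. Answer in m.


R_min = 3e8 * 2.5e-6 / 2 = 375.0 m

375.0 m


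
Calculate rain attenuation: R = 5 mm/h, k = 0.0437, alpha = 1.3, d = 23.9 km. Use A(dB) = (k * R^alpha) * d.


gamma = 0.0437 * 5^1.3 = 0.354113 dB/km
A = 0.354113 * 23.9 = 8.46 dB

8.46 dB


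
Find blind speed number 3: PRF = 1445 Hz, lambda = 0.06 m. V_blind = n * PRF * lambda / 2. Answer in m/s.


V_blind = 3 * 1445 * 0.06 / 2 = 130.1 m/s

130.1 m/s


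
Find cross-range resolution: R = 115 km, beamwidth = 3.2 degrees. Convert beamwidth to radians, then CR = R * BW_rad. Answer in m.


BW_rad = 0.055850536
CR = 115000 * 0.055850536 = 6422.8 m

6422.8 m


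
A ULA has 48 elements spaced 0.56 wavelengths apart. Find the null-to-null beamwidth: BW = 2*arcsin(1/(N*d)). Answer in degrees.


1/(N*d) = 1/(48*0.56) = 0.037202
BW = 2*arcsin(0.037202) = 4.3 degrees

4.3 degrees


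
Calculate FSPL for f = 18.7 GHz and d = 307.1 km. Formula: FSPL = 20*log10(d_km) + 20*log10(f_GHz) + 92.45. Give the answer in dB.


20*log10(307.1) = 49.75
20*log10(18.7) = 25.44
FSPL = 167.6 dB

167.6 dB


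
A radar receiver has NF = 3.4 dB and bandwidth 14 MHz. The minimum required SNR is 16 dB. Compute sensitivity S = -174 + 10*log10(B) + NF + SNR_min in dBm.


10*log10(14000000.0) = 71.46
S = -174 + 71.46 + 3.4 + 16 = -83.1 dBm

-83.1 dBm


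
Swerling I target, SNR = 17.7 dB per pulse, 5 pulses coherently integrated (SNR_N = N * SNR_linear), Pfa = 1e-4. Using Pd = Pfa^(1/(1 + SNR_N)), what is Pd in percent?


SNR_lin = 10^(17.7/10) = 58.88437
SNR_N = 5 * 58.88437 = 294.42185
1/(1 + SNR_N) = 1/295.42185 = 0.003385
Pd = (1e-4)^0.003385 = 0.9693
Pd = 96.9%

96.9%


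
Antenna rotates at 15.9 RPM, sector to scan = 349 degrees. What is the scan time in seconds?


t = 349 / (15.9 * 360) * 60 = 3.66 s

3.66 s


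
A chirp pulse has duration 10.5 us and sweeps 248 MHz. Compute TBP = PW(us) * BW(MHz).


TBP = 10.5 * 248 = 2604.0

2604.0


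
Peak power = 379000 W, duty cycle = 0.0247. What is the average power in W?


P_avg = 379000 * 0.0247 = 9361.3 W

9361.3 W


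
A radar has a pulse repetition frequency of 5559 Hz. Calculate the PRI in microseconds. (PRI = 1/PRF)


PRI = 1/5559 = 0.0001798885 s = 179.9 us

179.9 us


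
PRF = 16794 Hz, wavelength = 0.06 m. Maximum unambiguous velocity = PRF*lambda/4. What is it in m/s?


V_ua = 16794 * 0.06 / 4 = 251.9 m/s

251.9 m/s


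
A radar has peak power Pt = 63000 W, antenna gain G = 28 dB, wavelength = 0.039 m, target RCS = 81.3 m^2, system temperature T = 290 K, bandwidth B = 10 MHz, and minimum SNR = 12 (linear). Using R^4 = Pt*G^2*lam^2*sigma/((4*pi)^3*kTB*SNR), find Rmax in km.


G_lin = 10^(28/10) = 630.957344
R^4 = 63000 * 630.957344^2 * 0.039^2 * 81.3 / ((4*pi)^3 * 1.38e-23 * 290 * 10000000.0 * 12)
R^4 = 3.25441e18 m^4
R_max = (3.25441e18)^(1/4) = 42473.5 m = 42.5 km

42.5 km


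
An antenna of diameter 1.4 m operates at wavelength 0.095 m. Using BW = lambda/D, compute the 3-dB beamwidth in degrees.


BW_rad = 0.095 / 1.4 = 0.067857
BW_deg = 3.89 degrees

3.89 degrees


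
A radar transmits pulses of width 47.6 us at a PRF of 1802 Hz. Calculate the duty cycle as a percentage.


DC = 47.6e-6 * 1802 * 100 = 8.58%

8.58%


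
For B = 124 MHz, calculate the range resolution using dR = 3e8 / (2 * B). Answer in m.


dR = 3e8 / (2 * 124000000.0) = 1.21 m

1.21 m


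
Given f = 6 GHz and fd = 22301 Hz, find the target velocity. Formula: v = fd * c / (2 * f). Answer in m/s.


v = 22301 * 3e8 / (2 * 6000000000.0) = 557.5 m/s

557.5 m/s


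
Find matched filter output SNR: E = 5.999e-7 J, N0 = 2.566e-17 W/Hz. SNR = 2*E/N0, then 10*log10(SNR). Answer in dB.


SNR_lin = 2 * 5.999e-7 / 2.566e-17 = 4.676e10
SNR_dB = 10*log10(4.676e10) = 106.7 dB

106.7 dB


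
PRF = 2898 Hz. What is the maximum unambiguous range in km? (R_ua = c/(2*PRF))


R_ua = 3e8 / (2 * 2898) = 51759.8 m = 51.8 km

51.8 km


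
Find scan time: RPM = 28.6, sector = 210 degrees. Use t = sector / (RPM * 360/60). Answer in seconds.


t = 210 / (28.6 * 360) * 60 = 1.22 s

1.22 s


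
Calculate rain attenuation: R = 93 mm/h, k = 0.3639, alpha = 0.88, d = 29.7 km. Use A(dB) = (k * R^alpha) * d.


gamma = 0.3639 * 93^0.88 = 19.644775 dB/km
A = 19.644775 * 29.7 = 583.45 dB

583.45 dB


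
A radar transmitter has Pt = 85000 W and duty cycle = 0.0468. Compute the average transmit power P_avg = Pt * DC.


P_avg = 85000 * 0.0468 = 3978.0 W

3978.0 W


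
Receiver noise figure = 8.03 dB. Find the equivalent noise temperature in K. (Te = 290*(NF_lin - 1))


NF_lin = 10^(8.03/10) = 6.353309
Te = 290 * (6.353309 - 1) = 1552.5 K

1552.5 K


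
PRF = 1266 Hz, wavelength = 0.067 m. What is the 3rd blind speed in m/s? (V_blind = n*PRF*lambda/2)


V_blind = 3 * 1266 * 0.067 / 2 = 127.2 m/s

127.2 m/s


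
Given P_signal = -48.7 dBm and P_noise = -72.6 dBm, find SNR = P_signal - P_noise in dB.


SNR = -48.7 - (-72.6) = 23.9 dB

23.9 dB


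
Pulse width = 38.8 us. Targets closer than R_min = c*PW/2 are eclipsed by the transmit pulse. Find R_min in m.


R_min = 3e8 * 38.8e-6 / 2 = 5820.0 m

5820.0 m


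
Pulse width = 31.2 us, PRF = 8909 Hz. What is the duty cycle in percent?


DC = 31.2e-6 * 8909 * 100 = 27.8%

27.8%


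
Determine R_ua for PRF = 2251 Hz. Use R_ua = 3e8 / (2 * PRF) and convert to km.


R_ua = 3e8 / (2 * 2251) = 66637.1 m = 66.6 km

66.6 km


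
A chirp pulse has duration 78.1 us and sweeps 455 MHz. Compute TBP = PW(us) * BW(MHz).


TBP = 78.1 * 455 = 35535.5

35535.5


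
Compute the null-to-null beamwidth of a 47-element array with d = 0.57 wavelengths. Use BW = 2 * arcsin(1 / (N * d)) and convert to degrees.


1/(N*d) = 1/(47*0.57) = 0.037327
BW = 2*arcsin(0.037327) = 4.3 degrees

4.3 degrees


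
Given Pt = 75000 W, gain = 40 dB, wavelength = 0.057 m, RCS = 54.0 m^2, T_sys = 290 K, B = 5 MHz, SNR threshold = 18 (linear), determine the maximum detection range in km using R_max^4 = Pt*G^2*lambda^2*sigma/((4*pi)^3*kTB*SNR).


G_lin = 10^(40/10) = 10000.0
R^4 = 75000 * 10000.0^2 * 0.057^2 * 54.0 / ((4*pi)^3 * 1.38e-23 * 290 * 5000000.0 * 18)
R^4 = 1.84101e21 m^4
R_max = (1.84101e21)^(1/4) = 207140.0 m = 207.1 km

207.1 km


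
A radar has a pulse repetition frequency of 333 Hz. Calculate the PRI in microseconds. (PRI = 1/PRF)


PRI = 1/333 = 0.003003003 s = 3003.0 us

3003.0 us


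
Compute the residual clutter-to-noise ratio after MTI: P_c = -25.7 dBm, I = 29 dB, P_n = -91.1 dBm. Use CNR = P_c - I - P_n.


CNR = -25.7 - 29 - (-91.1) = 36.4 dB

36.4 dB


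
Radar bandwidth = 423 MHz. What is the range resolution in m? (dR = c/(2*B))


dR = 3e8 / (2 * 423000000.0) = 0.35 m

0.35 m


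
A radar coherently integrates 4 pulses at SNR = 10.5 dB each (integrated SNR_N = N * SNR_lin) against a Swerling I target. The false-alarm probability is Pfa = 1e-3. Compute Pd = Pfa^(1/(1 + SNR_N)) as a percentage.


SNR_lin = 10^(10.5/10) = 11.22018
SNR_N = 4 * 11.22018 = 44.88072
1/(1 + SNR_N) = 1/45.88072 = 0.0217956
Pd = (1e-3)^0.0217956 = 0.86023
Pd = 86.0%

86.0%


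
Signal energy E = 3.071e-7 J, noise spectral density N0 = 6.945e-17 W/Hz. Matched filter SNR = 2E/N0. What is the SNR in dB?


SNR_lin = 2 * 3.071e-7 / 6.945e-17 = 8.844e9
SNR_dB = 10*log10(8.844e9) = 99.5 dB

99.5 dB


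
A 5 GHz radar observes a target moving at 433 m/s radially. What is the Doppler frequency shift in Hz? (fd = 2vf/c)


fd = 2 * 433 * 5000000000.0 / 3e8 = 14433.3 Hz

14433.3 Hz


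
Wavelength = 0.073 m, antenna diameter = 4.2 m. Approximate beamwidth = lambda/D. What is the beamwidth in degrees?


BW_rad = 0.073 / 4.2 = 0.017381
BW_deg = 1.0 degrees

1.0 degrees


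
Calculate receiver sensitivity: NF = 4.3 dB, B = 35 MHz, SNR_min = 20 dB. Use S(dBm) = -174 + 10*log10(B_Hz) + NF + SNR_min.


10*log10(35000000.0) = 75.44
S = -174 + 75.44 + 4.3 + 20 = -74.3 dBm

-74.3 dBm


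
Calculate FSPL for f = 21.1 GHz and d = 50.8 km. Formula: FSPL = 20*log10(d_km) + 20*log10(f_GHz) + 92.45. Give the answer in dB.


20*log10(50.8) = 34.12
20*log10(21.1) = 26.49
FSPL = 153.1 dB

153.1 dB


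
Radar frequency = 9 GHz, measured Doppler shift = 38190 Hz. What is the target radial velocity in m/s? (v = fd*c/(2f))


v = 38190 * 3e8 / (2 * 9000000000.0) = 636.5 m/s

636.5 m/s


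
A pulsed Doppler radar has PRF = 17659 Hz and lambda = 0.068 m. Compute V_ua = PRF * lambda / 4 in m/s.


V_ua = 17659 * 0.068 / 4 = 300.2 m/s

300.2 m/s


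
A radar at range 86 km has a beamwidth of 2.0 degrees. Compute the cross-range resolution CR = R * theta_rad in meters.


BW_rad = 0.034906585
CR = 86000 * 0.034906585 = 3002.0 m

3002.0 m


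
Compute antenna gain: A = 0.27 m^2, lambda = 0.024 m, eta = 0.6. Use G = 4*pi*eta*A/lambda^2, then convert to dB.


G_linear = 4*pi*0.6*0.27/0.024^2 = 3534.29
G_dB = 10*log10(3534.29) = 35.5 dB

35.5 dB


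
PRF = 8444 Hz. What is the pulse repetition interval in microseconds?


PRI = 1/8444 = 0.0001184273 s = 118.4 us

118.4 us


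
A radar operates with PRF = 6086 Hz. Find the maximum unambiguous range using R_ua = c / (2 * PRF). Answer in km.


R_ua = 3e8 / (2 * 6086) = 24646.7 m = 24.6 km

24.6 km


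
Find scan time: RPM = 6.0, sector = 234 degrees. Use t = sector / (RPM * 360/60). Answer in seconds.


t = 234 / (6.0 * 360) * 60 = 6.5 s

6.5 s


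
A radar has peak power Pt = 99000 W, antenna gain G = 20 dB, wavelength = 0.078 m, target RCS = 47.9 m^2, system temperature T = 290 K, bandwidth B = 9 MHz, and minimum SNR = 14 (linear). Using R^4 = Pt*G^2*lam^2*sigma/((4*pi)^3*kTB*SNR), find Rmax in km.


G_lin = 10^(20/10) = 100.0
R^4 = 99000 * 100.0^2 * 0.078^2 * 47.9 / ((4*pi)^3 * 1.38e-23 * 290 * 9000000.0 * 14)
R^4 = 2.88325e17 m^4
R_max = (2.88325e17)^(1/4) = 23172.4 m = 23.2 km

23.2 km


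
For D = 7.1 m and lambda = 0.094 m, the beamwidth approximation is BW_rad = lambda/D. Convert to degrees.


BW_rad = 0.094 / 7.1 = 0.013239
BW_deg = 0.76 degrees

0.76 degrees


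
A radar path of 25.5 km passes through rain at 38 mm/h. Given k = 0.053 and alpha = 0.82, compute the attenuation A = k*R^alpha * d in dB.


gamma = 0.053 * 38^0.82 = 1.046402 dB/km
A = 1.046402 * 25.5 = 26.68 dB

26.68 dB


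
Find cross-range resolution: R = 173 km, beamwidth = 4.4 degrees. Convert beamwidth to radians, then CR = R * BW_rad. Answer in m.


BW_rad = 0.076794487
CR = 173000 * 0.076794487 = 13285.4 m

13285.4 m


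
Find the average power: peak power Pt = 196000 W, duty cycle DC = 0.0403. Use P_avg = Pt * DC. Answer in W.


P_avg = 196000 * 0.0403 = 7898.8 W

7898.8 W


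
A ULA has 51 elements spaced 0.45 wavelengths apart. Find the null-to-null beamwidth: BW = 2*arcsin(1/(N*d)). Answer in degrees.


1/(N*d) = 1/(51*0.45) = 0.043573
BW = 2*arcsin(0.043573) = 5.0 degrees

5.0 degrees


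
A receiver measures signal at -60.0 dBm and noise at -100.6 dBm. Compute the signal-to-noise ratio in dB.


SNR = -60.0 - (-100.6) = 40.6 dB

40.6 dB


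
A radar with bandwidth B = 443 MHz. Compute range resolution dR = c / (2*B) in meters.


dR = 3e8 / (2 * 443000000.0) = 0.34 m

0.34 m


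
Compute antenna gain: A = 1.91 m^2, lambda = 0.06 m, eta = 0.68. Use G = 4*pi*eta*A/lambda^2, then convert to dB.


G_linear = 4*pi*0.68*1.91/0.06^2 = 4533.67
G_dB = 10*log10(4533.67) = 36.6 dB

36.6 dB


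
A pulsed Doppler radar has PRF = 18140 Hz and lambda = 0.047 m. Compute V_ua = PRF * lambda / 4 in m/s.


V_ua = 18140 * 0.047 / 4 = 213.1 m/s

213.1 m/s


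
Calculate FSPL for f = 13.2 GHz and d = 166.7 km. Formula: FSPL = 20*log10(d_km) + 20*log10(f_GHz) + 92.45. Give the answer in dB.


20*log10(166.7) = 44.44
20*log10(13.2) = 22.41
FSPL = 159.3 dB

159.3 dB


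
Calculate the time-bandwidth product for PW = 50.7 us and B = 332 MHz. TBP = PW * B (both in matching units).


TBP = 50.7 * 332 = 16832.4

16832.4


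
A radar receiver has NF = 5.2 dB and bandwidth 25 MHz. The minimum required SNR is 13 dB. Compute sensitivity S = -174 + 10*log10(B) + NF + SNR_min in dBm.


10*log10(25000000.0) = 73.98
S = -174 + 73.98 + 5.2 + 13 = -81.8 dBm

-81.8 dBm


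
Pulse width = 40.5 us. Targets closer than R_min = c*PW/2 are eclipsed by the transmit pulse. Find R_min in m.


R_min = 3e8 * 40.5e-6 / 2 = 6075.0 m

6075.0 m


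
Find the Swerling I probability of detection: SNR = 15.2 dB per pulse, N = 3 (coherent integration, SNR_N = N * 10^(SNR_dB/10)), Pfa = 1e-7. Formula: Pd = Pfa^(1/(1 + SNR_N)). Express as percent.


SNR_lin = 10^(15.2/10) = 33.11311
SNR_N = 3 * 33.11311 = 99.33933
1/(1 + SNR_N) = 1/100.33933 = 0.0099662
Pd = (1e-7)^0.0099662 = 0.8516
Pd = 85.2%

85.2%


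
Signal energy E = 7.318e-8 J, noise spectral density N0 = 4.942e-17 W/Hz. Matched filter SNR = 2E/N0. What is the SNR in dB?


SNR_lin = 2 * 7.318e-8 / 4.942e-17 = 2.962e9
SNR_dB = 10*log10(2.962e9) = 94.7 dB

94.7 dB


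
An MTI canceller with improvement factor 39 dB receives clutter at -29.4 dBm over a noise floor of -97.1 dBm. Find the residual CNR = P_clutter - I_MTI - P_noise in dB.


CNR = -29.4 - 39 - (-97.1) = 28.7 dB

28.7 dB


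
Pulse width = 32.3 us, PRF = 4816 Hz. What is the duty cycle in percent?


DC = 32.3e-6 * 4816 * 100 = 15.56%

15.56%


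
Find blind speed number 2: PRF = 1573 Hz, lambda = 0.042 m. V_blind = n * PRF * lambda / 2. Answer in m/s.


V_blind = 2 * 1573 * 0.042 / 2 = 66.1 m/s

66.1 m/s


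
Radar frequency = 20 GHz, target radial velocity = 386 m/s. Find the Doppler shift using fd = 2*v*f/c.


fd = 2 * 386 * 20000000000.0 / 3e8 = 51466.7 Hz

51466.7 Hz


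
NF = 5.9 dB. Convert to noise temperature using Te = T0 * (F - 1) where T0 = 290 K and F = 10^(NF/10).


NF_lin = 10^(5.9/10) = 3.890451
Te = 290 * (3.890451 - 1) = 838.2 K

838.2 K


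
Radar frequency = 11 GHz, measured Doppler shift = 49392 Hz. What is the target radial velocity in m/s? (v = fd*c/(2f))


v = 49392 * 3e8 / (2 * 11000000000.0) = 673.5 m/s

673.5 m/s


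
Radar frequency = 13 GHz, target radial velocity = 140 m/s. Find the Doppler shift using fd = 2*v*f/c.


fd = 2 * 140 * 13000000000.0 / 3e8 = 12133.3 Hz

12133.3 Hz


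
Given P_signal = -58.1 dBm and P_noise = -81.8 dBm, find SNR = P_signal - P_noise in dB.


SNR = -58.1 - (-81.8) = 23.7 dB

23.7 dB


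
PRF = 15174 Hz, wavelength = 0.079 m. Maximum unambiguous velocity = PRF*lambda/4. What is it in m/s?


V_ua = 15174 * 0.079 / 4 = 299.7 m/s

299.7 m/s


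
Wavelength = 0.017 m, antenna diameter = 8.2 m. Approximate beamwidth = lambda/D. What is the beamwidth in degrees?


BW_rad = 0.017 / 8.2 = 0.002073
BW_deg = 0.12 degrees

0.12 degrees


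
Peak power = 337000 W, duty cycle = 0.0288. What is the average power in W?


P_avg = 337000 * 0.0288 = 9705.6 W

9705.6 W


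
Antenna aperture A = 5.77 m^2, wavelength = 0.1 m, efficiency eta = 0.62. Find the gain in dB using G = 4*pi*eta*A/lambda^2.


G_linear = 4*pi*0.62*5.77/0.1^2 = 4495.49
G_dB = 10*log10(4495.49) = 36.5 dB

36.5 dB


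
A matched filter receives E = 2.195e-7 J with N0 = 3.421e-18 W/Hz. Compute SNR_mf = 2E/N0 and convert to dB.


SNR_lin = 2 * 2.195e-7 / 3.421e-18 = 1.283e11
SNR_dB = 10*log10(1.283e11) = 111.1 dB

111.1 dB


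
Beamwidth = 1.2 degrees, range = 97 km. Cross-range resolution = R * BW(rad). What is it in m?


BW_rad = 0.020943951
CR = 97000 * 0.020943951 = 2031.6 m

2031.6 m


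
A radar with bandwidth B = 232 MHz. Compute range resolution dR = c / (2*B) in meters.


dR = 3e8 / (2 * 232000000.0) = 0.65 m

0.65 m


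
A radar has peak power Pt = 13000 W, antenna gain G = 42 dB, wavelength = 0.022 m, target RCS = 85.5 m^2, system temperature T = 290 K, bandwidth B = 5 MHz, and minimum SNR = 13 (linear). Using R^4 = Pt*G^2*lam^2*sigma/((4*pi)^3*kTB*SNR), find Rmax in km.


G_lin = 10^(42/10) = 15848.931925
R^4 = 13000 * 15848.931925^2 * 0.022^2 * 85.5 / ((4*pi)^3 * 1.38e-23 * 290 * 5000000.0 * 13)
R^4 = 2.61779e20 m^4
R_max = (2.61779e20)^(1/4) = 127199.0 m = 127.2 km

127.2 km


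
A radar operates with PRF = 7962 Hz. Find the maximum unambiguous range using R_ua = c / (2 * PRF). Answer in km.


R_ua = 3e8 / (2 * 7962) = 18839.5 m = 18.8 km

18.8 km


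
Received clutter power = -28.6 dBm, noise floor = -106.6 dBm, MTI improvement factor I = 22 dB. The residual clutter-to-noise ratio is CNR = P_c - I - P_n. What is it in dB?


CNR = -28.6 - 22 - (-106.6) = 56.0 dB

56.0 dB


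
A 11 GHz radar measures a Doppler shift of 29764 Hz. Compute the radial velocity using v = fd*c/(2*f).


v = 29764 * 3e8 / (2 * 11000000000.0) = 405.9 m/s

405.9 m/s


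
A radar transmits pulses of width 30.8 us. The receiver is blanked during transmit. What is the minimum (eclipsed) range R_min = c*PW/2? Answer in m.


R_min = 3e8 * 30.8e-6 / 2 = 4620.0 m

4620.0 m


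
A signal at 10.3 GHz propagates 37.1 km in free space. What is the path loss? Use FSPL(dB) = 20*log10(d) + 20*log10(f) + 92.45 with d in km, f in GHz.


20*log10(37.1) = 31.39
20*log10(10.3) = 20.26
FSPL = 144.1 dB

144.1 dB


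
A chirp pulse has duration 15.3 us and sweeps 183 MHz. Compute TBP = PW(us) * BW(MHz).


TBP = 15.3 * 183 = 2799.9

2799.9


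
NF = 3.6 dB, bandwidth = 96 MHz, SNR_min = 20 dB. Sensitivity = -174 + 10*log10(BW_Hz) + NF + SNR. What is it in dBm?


10*log10(96000000.0) = 79.82
S = -174 + 79.82 + 3.6 + 20 = -70.6 dBm

-70.6 dBm


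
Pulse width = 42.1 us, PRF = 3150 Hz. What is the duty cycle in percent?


DC = 42.1e-6 * 3150 * 100 = 13.26%

13.26%


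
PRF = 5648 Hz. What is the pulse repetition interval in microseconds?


PRI = 1/5648 = 0.0001770538 s = 177.1 us

177.1 us


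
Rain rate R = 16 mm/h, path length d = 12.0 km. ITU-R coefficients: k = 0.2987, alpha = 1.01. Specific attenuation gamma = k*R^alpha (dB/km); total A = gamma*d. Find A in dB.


gamma = 0.2987 * 16^1.01 = 4.913562 dB/km
A = 4.913562 * 12.0 = 58.96 dB

58.96 dB


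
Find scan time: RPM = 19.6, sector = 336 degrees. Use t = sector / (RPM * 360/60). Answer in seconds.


t = 336 / (19.6 * 360) * 60 = 2.86 s

2.86 s


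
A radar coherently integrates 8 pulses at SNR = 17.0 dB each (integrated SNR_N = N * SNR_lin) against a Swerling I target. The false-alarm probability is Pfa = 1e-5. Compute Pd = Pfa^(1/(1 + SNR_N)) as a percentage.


SNR_lin = 10^(17.0/10) = 50.11872
SNR_N = 8 * 50.11872 = 400.94976
1/(1 + SNR_N) = 1/401.94976 = 0.0024879
Pd = (1e-5)^0.0024879 = 0.97176
Pd = 97.2%

97.2%


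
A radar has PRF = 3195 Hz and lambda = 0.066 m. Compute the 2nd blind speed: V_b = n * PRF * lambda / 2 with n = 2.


V_blind = 2 * 3195 * 0.066 / 2 = 210.9 m/s

210.9 m/s


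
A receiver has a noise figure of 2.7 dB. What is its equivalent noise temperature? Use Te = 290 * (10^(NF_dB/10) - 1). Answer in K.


NF_lin = 10^(2.7/10) = 1.862087
Te = 290 * (1.862087 - 1) = 250.0 K

250.0 K


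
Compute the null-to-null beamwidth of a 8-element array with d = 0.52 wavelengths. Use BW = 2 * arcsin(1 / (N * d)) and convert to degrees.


1/(N*d) = 1/(8*0.52) = 0.240385
BW = 2*arcsin(0.240385) = 27.8 degrees

27.8 degrees


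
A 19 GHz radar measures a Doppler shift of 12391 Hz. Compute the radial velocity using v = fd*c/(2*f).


v = 12391 * 3e8 / (2 * 19000000000.0) = 97.8 m/s

97.8 m/s


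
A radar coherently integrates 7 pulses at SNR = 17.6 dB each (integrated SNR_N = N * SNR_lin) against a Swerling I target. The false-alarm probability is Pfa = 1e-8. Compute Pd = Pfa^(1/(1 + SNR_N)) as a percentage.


SNR_lin = 10^(17.6/10) = 57.54399
SNR_N = 7 * 57.54399 = 402.80793
1/(1 + SNR_N) = 1/403.80793 = 0.0024764
Pd = (1e-8)^0.0024764 = 0.95541
Pd = 95.5%

95.5%


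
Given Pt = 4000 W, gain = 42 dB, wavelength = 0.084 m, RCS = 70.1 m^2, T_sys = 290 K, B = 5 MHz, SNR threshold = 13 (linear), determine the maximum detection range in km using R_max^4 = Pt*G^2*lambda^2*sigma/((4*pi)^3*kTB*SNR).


G_lin = 10^(42/10) = 15848.931925
R^4 = 4000 * 15848.931925^2 * 0.084^2 * 70.1 / ((4*pi)^3 * 1.38e-23 * 290 * 5000000.0 * 13)
R^4 = 9.62757e20 m^4
R_max = (9.62757e20)^(1/4) = 176148.6 m = 176.1 km

176.1 km


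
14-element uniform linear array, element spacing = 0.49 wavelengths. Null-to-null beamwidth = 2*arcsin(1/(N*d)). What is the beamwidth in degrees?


1/(N*d) = 1/(14*0.49) = 0.145773
BW = 2*arcsin(0.145773) = 16.8 degrees

16.8 degrees


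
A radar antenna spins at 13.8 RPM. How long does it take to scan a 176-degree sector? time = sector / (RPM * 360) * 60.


t = 176 / (13.8 * 360) * 60 = 2.13 s

2.13 s


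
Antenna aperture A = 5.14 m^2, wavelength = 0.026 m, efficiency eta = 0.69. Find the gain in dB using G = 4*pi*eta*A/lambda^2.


G_linear = 4*pi*0.69*5.14/0.026^2 = 65928.83
G_dB = 10*log10(65928.83) = 48.2 dB

48.2 dB


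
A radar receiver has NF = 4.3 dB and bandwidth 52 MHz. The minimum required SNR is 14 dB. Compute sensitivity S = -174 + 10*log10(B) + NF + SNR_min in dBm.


10*log10(52000000.0) = 77.16
S = -174 + 77.16 + 4.3 + 14 = -78.5 dBm

-78.5 dBm


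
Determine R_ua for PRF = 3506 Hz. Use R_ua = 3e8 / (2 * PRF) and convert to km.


R_ua = 3e8 / (2 * 3506) = 42783.8 m = 42.8 km

42.8 km


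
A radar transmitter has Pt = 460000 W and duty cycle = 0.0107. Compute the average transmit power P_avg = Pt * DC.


P_avg = 460000 * 0.0107 = 4922.0 W

4922.0 W


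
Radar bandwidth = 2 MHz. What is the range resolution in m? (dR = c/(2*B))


dR = 3e8 / (2 * 2000000.0) = 75.0 m

75.0 m


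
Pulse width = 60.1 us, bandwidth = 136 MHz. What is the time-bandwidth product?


TBP = 60.1 * 136 = 8173.6

8173.6


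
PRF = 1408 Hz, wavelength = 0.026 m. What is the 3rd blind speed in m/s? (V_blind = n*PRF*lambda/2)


V_blind = 3 * 1408 * 0.026 / 2 = 54.9 m/s

54.9 m/s


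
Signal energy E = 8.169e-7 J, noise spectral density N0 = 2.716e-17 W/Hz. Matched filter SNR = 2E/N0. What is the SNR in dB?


SNR_lin = 2 * 8.169e-7 / 2.716e-17 = 6.015e10
SNR_dB = 10*log10(6.015e10) = 107.8 dB

107.8 dB


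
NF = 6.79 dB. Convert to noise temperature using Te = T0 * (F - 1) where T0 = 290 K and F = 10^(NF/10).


NF_lin = 10^(6.79/10) = 4.775293
Te = 290 * (4.775293 - 1) = 1094.8 K

1094.8 K


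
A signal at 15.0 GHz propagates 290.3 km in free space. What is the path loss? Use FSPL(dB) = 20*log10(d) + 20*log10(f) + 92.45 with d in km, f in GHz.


20*log10(290.3) = 49.26
20*log10(15.0) = 23.52
FSPL = 165.2 dB

165.2 dB


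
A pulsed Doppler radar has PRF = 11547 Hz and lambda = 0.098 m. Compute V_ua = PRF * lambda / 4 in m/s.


V_ua = 11547 * 0.098 / 4 = 282.9 m/s

282.9 m/s


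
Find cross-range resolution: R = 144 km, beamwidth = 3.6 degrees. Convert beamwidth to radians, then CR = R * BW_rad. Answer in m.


BW_rad = 0.062831853
CR = 144000 * 0.062831853 = 9047.8 m

9047.8 m


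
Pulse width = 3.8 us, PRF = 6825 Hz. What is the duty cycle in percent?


DC = 3.8e-6 * 6825 * 100 = 2.59%

2.59%


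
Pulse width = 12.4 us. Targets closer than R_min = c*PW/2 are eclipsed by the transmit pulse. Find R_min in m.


R_min = 3e8 * 12.4e-6 / 2 = 1860.0 m

1860.0 m


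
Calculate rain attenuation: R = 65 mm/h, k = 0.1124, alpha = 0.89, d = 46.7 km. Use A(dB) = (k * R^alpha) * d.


gamma = 0.1124 * 65^0.89 = 4.61593 dB/km
A = 4.61593 * 46.7 = 215.56 dB

215.56 dB


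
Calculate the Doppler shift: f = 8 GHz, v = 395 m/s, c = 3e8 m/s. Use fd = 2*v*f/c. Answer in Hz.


fd = 2 * 395 * 8000000000.0 / 3e8 = 21066.7 Hz

21066.7 Hz


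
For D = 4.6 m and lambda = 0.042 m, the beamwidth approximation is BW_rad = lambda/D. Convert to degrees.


BW_rad = 0.042 / 4.6 = 0.00913
BW_deg = 0.52 degrees

0.52 degrees


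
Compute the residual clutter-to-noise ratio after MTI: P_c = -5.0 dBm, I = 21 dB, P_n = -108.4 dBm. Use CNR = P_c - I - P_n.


CNR = -5.0 - 21 - (-108.4) = 82.4 dB

82.4 dB


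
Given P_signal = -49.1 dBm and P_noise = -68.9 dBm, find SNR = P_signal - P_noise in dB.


SNR = -49.1 - (-68.9) = 19.8 dB

19.8 dB


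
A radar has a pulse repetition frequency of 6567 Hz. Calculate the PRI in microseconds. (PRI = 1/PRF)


PRI = 1/6567 = 0.0001522765 s = 152.3 us

152.3 us


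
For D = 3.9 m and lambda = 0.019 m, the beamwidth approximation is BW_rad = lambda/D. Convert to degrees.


BW_rad = 0.019 / 3.9 = 0.004872
BW_deg = 0.28 degrees

0.28 degrees


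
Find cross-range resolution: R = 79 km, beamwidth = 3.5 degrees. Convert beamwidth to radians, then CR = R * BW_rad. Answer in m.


BW_rad = 0.061086524
CR = 79000 * 0.061086524 = 4825.8 m

4825.8 m


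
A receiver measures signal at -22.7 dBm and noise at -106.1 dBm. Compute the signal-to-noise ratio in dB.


SNR = -22.7 - (-106.1) = 83.4 dB

83.4 dB


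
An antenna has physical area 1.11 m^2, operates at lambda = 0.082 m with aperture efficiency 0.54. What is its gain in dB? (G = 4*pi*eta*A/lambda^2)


G_linear = 4*pi*0.54*1.11/0.082^2 = 1120.21
G_dB = 10*log10(1120.21) = 30.5 dB

30.5 dB


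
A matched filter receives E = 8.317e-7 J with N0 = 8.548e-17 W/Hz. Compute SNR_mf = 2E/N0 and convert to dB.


SNR_lin = 2 * 8.317e-7 / 8.548e-17 = 1.946e10
SNR_dB = 10*log10(1.946e10) = 102.9 dB

102.9 dB


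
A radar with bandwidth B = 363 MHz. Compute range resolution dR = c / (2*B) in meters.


dR = 3e8 / (2 * 363000000.0) = 0.41 m

0.41 m


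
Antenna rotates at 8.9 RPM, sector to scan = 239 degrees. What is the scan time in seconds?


t = 239 / (8.9 * 360) * 60 = 4.48 s

4.48 s


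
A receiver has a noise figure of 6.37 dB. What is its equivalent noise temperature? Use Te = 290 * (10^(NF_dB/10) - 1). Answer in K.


NF_lin = 10^(6.37/10) = 4.335109
Te = 290 * (4.335109 - 1) = 967.2 K

967.2 K


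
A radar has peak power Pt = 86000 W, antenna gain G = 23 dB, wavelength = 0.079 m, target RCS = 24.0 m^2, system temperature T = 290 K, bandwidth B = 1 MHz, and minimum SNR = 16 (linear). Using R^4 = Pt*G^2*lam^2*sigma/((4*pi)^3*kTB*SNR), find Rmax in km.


G_lin = 10^(23/10) = 199.526231
R^4 = 86000 * 199.526231^2 * 0.079^2 * 24.0 / ((4*pi)^3 * 1.38e-23 * 290 * 1000000.0 * 16)
R^4 = 4.03587e18 m^4
R_max = (4.03587e18)^(1/4) = 44821.3 m = 44.8 km

44.8 km


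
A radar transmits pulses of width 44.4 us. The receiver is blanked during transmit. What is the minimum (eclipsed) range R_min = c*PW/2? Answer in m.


R_min = 3e8 * 44.4e-6 / 2 = 6660.0 m

6660.0 m


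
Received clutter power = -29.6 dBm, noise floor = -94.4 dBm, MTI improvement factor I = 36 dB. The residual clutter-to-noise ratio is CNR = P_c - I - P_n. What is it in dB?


CNR = -29.6 - 36 - (-94.4) = 28.8 dB

28.8 dB


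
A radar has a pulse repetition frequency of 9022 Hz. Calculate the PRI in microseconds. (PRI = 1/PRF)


PRI = 1/9022 = 0.0001108402 s = 110.8 us

110.8 us


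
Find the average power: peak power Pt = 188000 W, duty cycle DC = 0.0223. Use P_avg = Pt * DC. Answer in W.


P_avg = 188000 * 0.0223 = 4192.4 W

4192.4 W


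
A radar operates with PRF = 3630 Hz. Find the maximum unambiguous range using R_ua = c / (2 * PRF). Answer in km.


R_ua = 3e8 / (2 * 3630) = 41322.3 m = 41.3 km

41.3 km


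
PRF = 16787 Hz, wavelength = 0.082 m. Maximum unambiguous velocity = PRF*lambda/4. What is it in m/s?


V_ua = 16787 * 0.082 / 4 = 344.1 m/s

344.1 m/s


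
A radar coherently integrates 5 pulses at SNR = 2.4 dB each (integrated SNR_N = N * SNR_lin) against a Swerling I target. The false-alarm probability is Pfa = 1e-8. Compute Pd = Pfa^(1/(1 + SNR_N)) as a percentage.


SNR_lin = 10^(2.4/10) = 1.7378
SNR_N = 5 * 1.7378 = 8.689
1/(1 + SNR_N) = 1/9.689 = 0.1032098
Pd = (1e-8)^0.1032098 = 0.14939
Pd = 14.9%

14.9%


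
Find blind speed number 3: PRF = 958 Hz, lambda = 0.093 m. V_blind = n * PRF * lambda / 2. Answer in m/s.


V_blind = 3 * 958 * 0.093 / 2 = 133.6 m/s

133.6 m/s


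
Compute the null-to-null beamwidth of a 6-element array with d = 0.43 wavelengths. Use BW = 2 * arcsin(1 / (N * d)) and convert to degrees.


1/(N*d) = 1/(6*0.43) = 0.387597
BW = 2*arcsin(0.387597) = 45.6 degrees

45.6 degrees


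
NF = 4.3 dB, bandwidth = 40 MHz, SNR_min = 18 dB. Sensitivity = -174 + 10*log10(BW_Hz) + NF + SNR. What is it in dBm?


10*log10(40000000.0) = 76.02
S = -174 + 76.02 + 4.3 + 18 = -75.7 dBm

-75.7 dBm


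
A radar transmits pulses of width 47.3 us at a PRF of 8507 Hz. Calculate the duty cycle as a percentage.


DC = 47.3e-6 * 8507 * 100 = 40.24%

40.24%


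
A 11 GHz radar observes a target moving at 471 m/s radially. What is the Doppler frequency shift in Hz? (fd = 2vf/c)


fd = 2 * 471 * 11000000000.0 / 3e8 = 34540.0 Hz

34540.0 Hz


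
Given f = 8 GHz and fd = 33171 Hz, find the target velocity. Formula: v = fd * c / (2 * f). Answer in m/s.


v = 33171 * 3e8 / (2 * 8000000000.0) = 622.0 m/s

622.0 m/s


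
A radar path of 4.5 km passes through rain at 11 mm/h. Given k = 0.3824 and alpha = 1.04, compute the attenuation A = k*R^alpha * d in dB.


gamma = 0.3824 * 11^1.04 = 4.629843 dB/km
A = 4.629843 * 4.5 = 20.83 dB

20.83 dB


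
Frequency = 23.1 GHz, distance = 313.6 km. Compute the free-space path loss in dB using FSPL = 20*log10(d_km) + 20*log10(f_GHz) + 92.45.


20*log10(313.6) = 49.93
20*log10(23.1) = 27.27
FSPL = 169.6 dB

169.6 dB


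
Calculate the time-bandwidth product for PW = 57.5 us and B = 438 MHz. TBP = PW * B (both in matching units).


TBP = 57.5 * 438 = 25185.0

25185.0


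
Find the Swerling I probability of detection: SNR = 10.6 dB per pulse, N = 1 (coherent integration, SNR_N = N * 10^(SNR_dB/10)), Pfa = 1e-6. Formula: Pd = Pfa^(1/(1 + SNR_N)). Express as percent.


SNR_lin = 10^(10.6/10) = 11.48154
SNR_N = 1 * 11.48154 = 11.48154
1/(1 + SNR_N) = 1/12.48154 = 0.0801183
Pd = (1e-6)^0.0801183 = 0.33059
Pd = 33.1%

33.1%


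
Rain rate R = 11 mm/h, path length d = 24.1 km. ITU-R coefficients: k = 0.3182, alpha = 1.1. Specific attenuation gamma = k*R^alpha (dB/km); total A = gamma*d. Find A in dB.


gamma = 0.3182 * 11^1.1 = 4.44869 dB/km
A = 4.44869 * 24.1 = 107.21 dB

107.21 dB
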